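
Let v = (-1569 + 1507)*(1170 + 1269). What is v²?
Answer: 22866883524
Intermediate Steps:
v = -151218 (v = -62*2439 = -151218)
v² = (-151218)² = 22866883524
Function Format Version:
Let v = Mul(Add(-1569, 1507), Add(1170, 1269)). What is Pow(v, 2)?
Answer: 22866883524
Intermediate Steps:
v = -151218 (v = Mul(-62, 2439) = -151218)
Pow(v, 2) = Pow(-151218, 2) = 22866883524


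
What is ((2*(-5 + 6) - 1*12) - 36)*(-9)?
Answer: 414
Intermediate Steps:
((2*(-5 + 6) - 1*12) - 36)*(-9) = ((2*1 - 12) - 36)*(-9) = ((2 - 12) - 36)*(-9) = (-10 - 36)*(-9) = -46*(-9) = 414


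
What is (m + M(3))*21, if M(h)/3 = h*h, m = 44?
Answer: 1491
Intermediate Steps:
M(h) = 3*h² (M(h) = 3*(h*h) = 3*h²)
(m + M(3))*21 = (44 + 3*3²)*21 = (44 + 3*9)*21 = (44 + 27)*21 = 71*21 = 1491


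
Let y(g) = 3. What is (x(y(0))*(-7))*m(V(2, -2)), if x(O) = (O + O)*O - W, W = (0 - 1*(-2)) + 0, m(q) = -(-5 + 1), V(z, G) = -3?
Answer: -448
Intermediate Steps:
m(q) = 4 (m(q) = -1*(-4) = 4)
W = 2 (W = (0 + 2) + 0 = 2 + 0 = 2)
x(O) = -2 + 2*O**2 (x(O) = (O + O)*O - 1*2 = (2*O)*O - 2 = 2*O**2 - 2 = -2 + 2*O**2)
(x(y(0))*(-7))*m(V(2, -2)) = ((-2 + 2*3**2)*(-7))*4 = ((-2 + 2*9)*(-7))*4 = ((-2 + 18)*(-7))*4 = (16*(-7))*4 = -112*4 = -448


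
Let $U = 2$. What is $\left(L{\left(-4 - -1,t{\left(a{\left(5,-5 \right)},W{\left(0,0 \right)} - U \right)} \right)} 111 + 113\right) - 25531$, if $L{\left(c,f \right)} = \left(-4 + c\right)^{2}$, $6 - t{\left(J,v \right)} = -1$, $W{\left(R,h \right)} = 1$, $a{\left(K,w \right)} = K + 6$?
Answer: $-19979$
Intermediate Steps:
$a{\left(K,w \right)} = 6 + K$
$t{\left(J,v \right)} = 7$ ($t{\left(J,v \right)} = 6 - -1 = 6 + 1 = 7$)
$\left(L{\left(-4 - -1,t{\left(a{\left(5,-5 \right)},W{\left(0,0 \right)} - U \right)} \right)} 111 + 113\right) - 25531 = \left(\left(-4 - 3\right)^{2} \cdot 111 + 113\right) - 25531 = \left(\left(-7\right)^{2} \cdot 111 + 113\right) - 25531 = \left(49 \cdot 111 + 113\right) - 25531 = \left(5439 + 113\right) - 25531 = 5552 - 25531 = -19979$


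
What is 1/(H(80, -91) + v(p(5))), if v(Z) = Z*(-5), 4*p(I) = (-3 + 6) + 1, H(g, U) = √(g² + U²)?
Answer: 5/14656 + √14681/14656 ≈ 0.0086084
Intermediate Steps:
H(g, U) = √(U² + g²)
p(I) = 1 (p(I) = ((-3 + 6) + 1)/4 = (3 + 1)/4 = (¼)*4 = 1)
v(Z) = -5*Z
1/(H(80, -91) + v(p(5))) = 1/(√((-91)² + 80²) - 5*1) = 1/(√(8281 + 6400) - 5) = 1/(√14681 - 5) = 1/(-5 + √14681)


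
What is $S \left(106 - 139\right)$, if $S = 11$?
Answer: $-363$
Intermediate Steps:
$S \left(106 - 139\right) = 11 \left(106 - 139\right) = 11 \left(-33\right) = -363$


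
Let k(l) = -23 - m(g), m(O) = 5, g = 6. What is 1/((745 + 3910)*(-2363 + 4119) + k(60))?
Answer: 1/8174152 ≈ 1.2234e-7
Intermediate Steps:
k(l) = -28 (k(l) = -23 - 1*5 = -23 - 5 = -28)
1/((745 + 3910)*(-2363 + 4119) + k(60)) = 1/((745 + 3910)*(-2363 + 4119) - 28) = 1/(4655*1756 - 28) = 1/(8174180 - 28) = 1/8174152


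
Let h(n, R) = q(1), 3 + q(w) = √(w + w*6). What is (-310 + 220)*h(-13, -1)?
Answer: 270 - 90*√7 ≈ 31.882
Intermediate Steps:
q(w) = -3 + √7*√w (q(w) = -3 + √(w + w*6) = -3 + √(w + 6*w) = -3 + √(7*w) = -3 + √7*√w)
h(n, R) = -3 + √7 (h(n, R) = -3 + √7*√1 = -3 + √7*1 = -3 + √7)
(-310 + 220)*h(-13, -1) = (-310 + 220)*(-3 + √7) = -90*(-3 + √7) = 270 - 90*√7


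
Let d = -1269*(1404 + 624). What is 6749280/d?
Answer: -187480/71487 ≈ -2.6226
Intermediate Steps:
d = -2573532 (d = -1269*2028 = -2573532)
6749280/d = 6749280/(-2573532) = 6749280*(-1/2573532) = -187480/71487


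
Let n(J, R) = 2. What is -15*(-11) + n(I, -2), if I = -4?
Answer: 167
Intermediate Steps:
-15*(-11) + n(I, -2) = -15*(-11) + 2 = 165 + 2 = 167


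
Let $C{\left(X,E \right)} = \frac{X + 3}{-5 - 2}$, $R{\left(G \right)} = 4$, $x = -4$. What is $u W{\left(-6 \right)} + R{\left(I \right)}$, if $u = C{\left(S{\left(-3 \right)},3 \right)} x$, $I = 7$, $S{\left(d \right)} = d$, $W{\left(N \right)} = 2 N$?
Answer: $4$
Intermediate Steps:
$C{\left(X,E \right)} = - \frac{3}{7} - \frac{X}{7}$ ($C{\left(X,E \right)} = \frac{3 + X}{-7} = \left(3 + X\right) \left(- \frac{1}{7}\right) = - \frac{3}{7} - \frac{X}{7}$)
$u = 0$ ($u = \left(- \frac{3}{7} - - \frac{3}{7}\right) \left(-4\right) = \left(- \frac{3}{7} + \frac{3}{7}\right) \left(-4\right) = 0 \left(-4\right) = 0$)
$u W{\left(-6 \right)} + R{\left(I \right)} = 0 \cdot 2 \left(-6\right) + 4 = 0 \left(-12\right) + 4 = 0 + 4 = 4$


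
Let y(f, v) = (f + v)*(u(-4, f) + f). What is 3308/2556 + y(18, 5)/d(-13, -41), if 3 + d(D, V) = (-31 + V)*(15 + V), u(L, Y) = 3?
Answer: 88300/56871 ≈ 1.5526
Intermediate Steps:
d(D, V) = -3 + (-31 + V)*(15 + V)
y(f, v) = (3 + f)*(f + v) (y(f, v) = (f + v)*(3 + f) = (3 + f)*(f + v))
3308/2556 + y(18, 5)/d(-13, -41) = 3308/2556 + (18² + 3*18 + 3*5 + 18*5)/(-468 + (-41)² - 16*(-41)) = 3308*(1/2556) + (324 + 54 + 15 + 90)/(-468 + 1681 + 656) = 827/639 + 483/1869 = 827/639 + 483*(1/1869) = 827/639 + 23/89 = 88300/56871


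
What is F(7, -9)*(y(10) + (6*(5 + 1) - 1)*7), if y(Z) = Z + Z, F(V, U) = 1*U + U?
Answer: -4770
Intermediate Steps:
F(V, U) = 2*U (F(V, U) = U + U = 2*U)
y(Z) = 2*Z
F(7, -9)*(y(10) + (6*(5 + 1) - 1)*7) = (2*(-9))*(2*10 + (6*(5 + 1) - 1)*7) = -18*(20 + (6*6 - 1)*7) = -18*(20 + (36 - 1)*7) = -18*(20 + 35*7) = -18*(20 + 245) = -18*265 = -4770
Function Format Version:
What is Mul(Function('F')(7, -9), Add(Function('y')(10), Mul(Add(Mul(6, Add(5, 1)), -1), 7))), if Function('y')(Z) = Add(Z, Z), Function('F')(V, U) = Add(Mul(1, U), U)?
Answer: -4770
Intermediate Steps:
Function('F')(V, U) = Mul(2, U) (Function('F')(V, U) = Add(U, U) = Mul(2, U))
Function('y')(Z) = Mul(2, Z)
Mul(Function('F')(7, -9), Add(Function('y')(10), Mul(Add(Mul(6, Add(5, 1)), -1), 7))) = Mul(Mul(2, -9), Add(Mul(2, 10), Mul(Add(Mul(6, Add(5, 1)), -1), 7))) = Mul(-18, Add(20, Mul(Add(Mul(6, 6), -1), 7))) = Mul(-18, Add(20, Mul(Add(36, -1), 7))) = Mul(-18, Add(20, Mul(35, 7))) = Mul(-18, Add(20, 245)) = Mul(-18, 265) = -4770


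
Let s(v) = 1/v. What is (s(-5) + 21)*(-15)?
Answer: -312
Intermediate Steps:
(s(-5) + 21)*(-15) = (1/(-5) + 21)*(-15) = (-1/5 + 21)*(-15) = (104/5)*(-15) = -312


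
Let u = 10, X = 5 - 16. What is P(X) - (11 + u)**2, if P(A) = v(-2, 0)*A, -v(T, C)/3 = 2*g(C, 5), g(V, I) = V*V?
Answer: -441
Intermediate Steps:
X = -11
g(V, I) = V**2
v(T, C) = -6*C**2
P(A) = 0 (P(A) = (-6*0**2)*A = (-6*0)*A = 0*A = 0)
P(X) - (11 + u)**2 = 0 - (11 + 10)**2 = 0 - 1*21**2 = 0 - 1*441 = 0 - 441 = -441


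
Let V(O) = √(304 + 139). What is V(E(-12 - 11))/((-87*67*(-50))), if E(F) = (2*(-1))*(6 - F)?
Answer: √443/291450 ≈ 7.2217e-5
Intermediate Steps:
E(F) = -12 + 2*F (E(F) = -2*(6 - F) = -12 + 2*F)
V(O) = √443
V(E(-12 - 11))/((-87*67*(-50))) = √443/((-87*67*(-50))) = √443/((-5829*(-50))) = √443/291450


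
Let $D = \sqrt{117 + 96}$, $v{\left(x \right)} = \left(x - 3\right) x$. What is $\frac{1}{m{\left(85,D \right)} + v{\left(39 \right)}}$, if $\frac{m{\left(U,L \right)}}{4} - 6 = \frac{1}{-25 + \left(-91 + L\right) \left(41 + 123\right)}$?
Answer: $\frac{9716813109}{13875606451256} + \frac{41 \sqrt{213}}{27751212902512} \approx 0.00070028$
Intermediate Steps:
$v{\left(x \right)} = x \left(-3 + x\right)$ ($v{\left(x \right)} = \left(-3 + x\right) x = x \left(-3 + x\right)$)
$D = \sqrt{213} \approx 14.595$
$m{\left(U,L \right)} = 24 + \frac{4}{-14949 + 164 L}$ ($m{\left(U,L \right)} = 24 + \frac{4}{-25 + \left(-91 + L\right) \left(41 + 123\right)} = 24 + \frac{4}{-25 + \left(-91 + L\right) 164} = 24 + \frac{4}{-25 + \left(-14924 + 164 L\right)} = 24 + \frac{4}{-14949 + 164 L}$)
$\frac{1}{m{\left(85,D \right)} + v{\left(39 \right)}} = \frac{1}{\frac{4 \left(-89693 + 984 \sqrt{213}\right)}{-14949 + 164 \sqrt{213}} + 39 \left(-3 + 39\right)} = \frac{1}{\frac{4 \left(-89693 + 984 \sqrt{213}\right)}{-14949 + 164 \sqrt{213}} + 39 \cdot 36} = \frac{1}{\frac{4 \left(-89693 + 984 \sqrt{213}\right)}{-14949 + 164 \sqrt{213}} + 1404} = \frac{1}{1404 + \frac{4 \left(-89693 + 984 \sqrt{213}\right)}{-14949 + 164 \sqrt{213}}}$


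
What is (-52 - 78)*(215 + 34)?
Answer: -32370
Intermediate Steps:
(-52 - 78)*(215 + 34) = -130*249 = -32370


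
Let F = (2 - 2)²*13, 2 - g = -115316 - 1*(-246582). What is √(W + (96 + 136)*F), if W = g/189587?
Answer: 8*I*√388842937/189587 ≈ 0.83209*I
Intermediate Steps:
g = -131264 (g = 2 - (-115316 - 1*(-246582)) = 2 - (-115316 + 246582) = 2 - 1*131266 = 2 - 131266 = -131264)
F = 0 (F = 0²*13 = 0*13 = 0)
W = -131264/189587 ≈ -0.69237
√(W + (96 + 136)*F) = √(-131264/189587 + (96 + 136)*0) = √(-131264/189587 + 232*0) = √(-131264/189587 + 0) = √(-131264/189587) = 8*I*√388842937/189587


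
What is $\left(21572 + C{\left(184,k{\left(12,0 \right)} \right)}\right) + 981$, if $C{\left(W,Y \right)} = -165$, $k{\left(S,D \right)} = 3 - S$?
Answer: $22388$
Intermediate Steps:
$\left(21572 + C{\left(184,k{\left(12,0 \right)} \right)}\right) + 981 = \left(21572 - 165\right) + 981 = 21407 + 981 = 22388$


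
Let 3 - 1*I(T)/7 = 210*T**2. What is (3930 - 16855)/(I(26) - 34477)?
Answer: 12925/1028176 ≈ 0.012571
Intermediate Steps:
I(T) = 21 - 1470*T**2
(3930 - 16855)/(I(26) - 34477) = (3930 - 16855)/((21 - 1470*26**2) - 34477) = -12925/((21 - 1470*676) - 34477) = -12925/((21 - 993720) - 34477) = -12925/(-993699 - 34477) = -12925/(-1028176) = -12925*(-1/1028176) = 12925/1028176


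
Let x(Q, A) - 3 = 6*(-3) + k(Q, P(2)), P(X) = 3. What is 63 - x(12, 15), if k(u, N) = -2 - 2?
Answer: 82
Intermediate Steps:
k(u, N) = -4
x(Q, A) = -19 (x(Q, A) = 3 + (6*(-3) - 4) = 3 + (-18 - 4) = 3 - 22 = -19)
63 - x(12, 15) = 63 - 1*(-19) = 63 + 19 = 82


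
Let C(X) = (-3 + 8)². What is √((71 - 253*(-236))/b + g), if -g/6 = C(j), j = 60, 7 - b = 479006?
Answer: I*√34444640381371/478999 ≈ 12.253*I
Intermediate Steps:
b = -478999 (b = 7 - 1*479006 = 7 - 479006 = -478999)
C(X) = 25 (C(X) = 5² = 25)
g = -150 (g = -6*25 = -150)
√((71 - 253*(-236))/b + g) = √((71 - 253*(-236))/(-478999) - 150) = √((71 + 59708)*(-1/478999) - 150) = √(59779*(-1/478999) - 150) = √(-59779/478999 - 150) = √(-71909629/478999) = I*√34444640381371/478999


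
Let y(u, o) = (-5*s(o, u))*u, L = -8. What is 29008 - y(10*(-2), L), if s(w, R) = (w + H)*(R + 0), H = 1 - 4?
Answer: 7008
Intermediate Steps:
H = -3
s(w, R) = R*(-3 + w) (s(w, R) = (w - 3)*(R + 0) = (-3 + w)*R = R*(-3 + w))
y(u, o) = -5*u²*(-3 + o) (y(u, o) = (-5*u*(-3 + o))*u = -5*u²*(-3 + o))
29008 - y(10*(-2), L) = 29008 - 5*(10*(-2))²*(3 - 1*(-8)) = 29008 - 5*(-20)²*(3 + 8) = 29008 - 5*400*11 = 29008 - 1*22000 = 29008 - 22000 = 7008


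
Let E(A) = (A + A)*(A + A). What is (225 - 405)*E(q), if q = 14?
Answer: -141120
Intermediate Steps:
E(A) = 4*A**2 (E(A) = (2*A)*(2*A) = 4*A**2)
(225 - 405)*E(q) = (225 - 405)*(4*14**2) = -720*196 = -180*784 = -141120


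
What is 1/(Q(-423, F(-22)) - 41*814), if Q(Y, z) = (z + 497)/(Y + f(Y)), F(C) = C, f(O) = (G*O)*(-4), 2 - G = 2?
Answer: -423/14117677 ≈ -2.9962e-5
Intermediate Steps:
G = 0 (G = 2 - 1*2 = 2 - 2 = 0)
f(O) = 0 (f(O) = (0*O)*(-4) = 0*(-4) = 0)
Q(Y, z) = (497 + z)/Y (Q(Y, z) = (z + 497)/(Y + 0) = (497 + z)/Y)
1/(Q(-423, F(-22)) - 41*814) = 1/((497 - 22)/(-423) - 41*814) = 1/(-1/423*475 - 33374) = 1/(-475/423 - 33374) = 1/(-14117677/423) = -423/14117677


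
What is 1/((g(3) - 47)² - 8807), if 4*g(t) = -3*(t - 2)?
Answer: -16/104431 ≈ -0.00015321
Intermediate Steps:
g(t) = 3/2 - 3*t/4 (g(t) = (-3*(t - 2))/4 = (-3*(-2 + t))/4 = (6 - 3*t)/4 = 3/2 - 3*t/4)
1/((g(3) - 47)² - 8807) = 1/(((3/2 - ¾*3) - 47)² - 8807) = 1/(((3/2 - 9/4) - 47)² - 8807) = 1/((-¾ - 47)² - 8807) = 1/((-191/4)² - 8807) = 1/(36481/16 - 8807) = 1/(-104431/16) = -16/104431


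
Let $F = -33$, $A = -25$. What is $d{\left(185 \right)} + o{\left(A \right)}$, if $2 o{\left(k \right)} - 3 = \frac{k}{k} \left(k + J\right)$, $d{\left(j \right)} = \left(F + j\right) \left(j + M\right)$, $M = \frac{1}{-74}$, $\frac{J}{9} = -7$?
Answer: $\frac{2077583}{74} \approx 28075.0$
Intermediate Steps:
$J = -63$ ($J = 9 \left(-7\right) = -63$)
$M = - \frac{1}{74} \approx -0.013514$
$d{\left(j \right)} = \left(-33 + j\right) \left(- \frac{1}{74} + j\right)$ ($d{\left(j \right)} = \left(-33 + j\right) \left(j - \frac{1}{74}\right) = \left(-33 + j\right) \left(- \frac{1}{74} + j\right)$)
$o{\left(k \right)} = -30 + \frac{k}{2}$ ($o{\left(k \right)} = \frac{3}{2} + \frac{\frac{k}{k} \left(k - 63\right)}{2} = \frac{3}{2} + \frac{1 \left(-63 + k\right)}{2} = \frac{3}{2} + \frac{-63 + k}{2} = \frac{3}{2} + \left(- \frac{63}{2} + \frac{k}{2}\right) = -30 + \frac{k}{2}$)
$d{\left(185 \right)} + o{\left(A \right)} = \left(\frac{33}{74} + 185^{2} - \frac{12215}{2}\right) + \left(-30 + \frac{1}{2} \left(-25\right)\right) = \left(\frac{33}{74} + 34225 - \frac{12215}{2}\right) - \frac{85}{2} = \frac{1040364}{37} - \frac{85}{2} = \frac{2077583}{74}$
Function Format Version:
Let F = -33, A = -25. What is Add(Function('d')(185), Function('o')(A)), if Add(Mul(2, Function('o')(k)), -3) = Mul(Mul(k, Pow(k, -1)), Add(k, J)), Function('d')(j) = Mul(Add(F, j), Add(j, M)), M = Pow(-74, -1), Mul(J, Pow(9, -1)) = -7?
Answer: Rational(2077583, 74) ≈ 28075.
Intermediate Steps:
J = -63 (J = Mul(9, -7) = -63)
M = Rational(-1, 74) ≈ -0.013514
Function('d')(j) = Mul(Add(-33, j), Add(Rational(-1, 74), j)) (Function('d')(j) = Mul(Add(-33, j), Add(j, Rational(-1, 74))) = Mul(Add(-33, j), Add(Rational(-1, 74), j)))
Function('o')(k) = Add(-30, Mul(Rational(1, 2), k)) (Function('o')(k) = Add(Rational(3, 2), Mul(Rational(1, 2), Mul(Mul(k, Pow(k, -1)), Add(k, -63)))) = Add(Rational(3, 2), Mul(Rational(1, 2), Mul(1, Add(-63, k)))) = Add(Rational(3, 2), Mul(Rational(1, 2), Add(-63, k))) = Add(Rational(3, 2), Add(Rational(-63, 2), Mul(Rational(1, 2), k))) = Add(-30, Mul(Rational(1, 2), k)))
Add(Function('d')(185), Function('o')(A)) = Add(Add(Rational(33, 74), Pow(185, 2), Mul(Rational(-2443, 74), 185)), Add(-30, Mul(Rational(1, 2), -25))) = Add(Add(Rational(33, 74), 34225, Rational(-12215, 2)), Add(-30, Rational(-25, 2))) = Add(Rational(1040364, 37), Rational(-85, 2)) = Rational(2077583, 74)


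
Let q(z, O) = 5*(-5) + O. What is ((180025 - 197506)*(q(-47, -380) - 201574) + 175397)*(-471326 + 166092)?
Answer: -1077772187329264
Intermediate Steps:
q(z, O) = -25 + O
((180025 - 197506)*(q(-47, -380) - 201574) + 175397)*(-471326 + 166092) = ((180025 - 197506)*((-25 - 380) - 201574) + 175397)*(-471326 + 166092) = (-17481*(-405 - 201574) + 175397)*(-305234) = (-17481*(-201979) + 175397)*(-305234) = (3530794899 + 175397)*(-305234) = 3530970296*(-305234) = -1077772187329264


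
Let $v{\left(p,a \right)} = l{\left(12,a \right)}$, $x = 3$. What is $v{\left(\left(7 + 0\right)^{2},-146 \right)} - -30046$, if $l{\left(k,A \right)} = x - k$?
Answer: $30037$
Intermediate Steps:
$l{\left(k,A \right)} = 3 - k$
$v{\left(p,a \right)} = -9$ ($v{\left(p,a \right)} = 3 - 12 = -9$)
$v{\left(\left(7 + 0\right)^{2},-146 \right)} - -30046 = -9 - -30046 = -9 + 30046 = 30037$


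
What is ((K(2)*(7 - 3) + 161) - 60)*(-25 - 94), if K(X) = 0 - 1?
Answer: -11543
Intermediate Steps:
K(X) = -1
((K(2)*(7 - 3) + 161) - 60)*(-25 - 94) = ((-(7 - 3) + 161) - 60)*(-25 - 94) = ((-1*4 + 161) - 60)*(-119) = ((-4 + 161) - 60)*(-119) = (157 - 60)*(-119) = 97*(-119) = -11543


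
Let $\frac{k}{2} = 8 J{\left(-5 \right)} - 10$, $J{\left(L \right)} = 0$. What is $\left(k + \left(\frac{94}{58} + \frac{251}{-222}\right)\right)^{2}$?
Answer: $\frac{15776616025}{41447844} \approx 380.64$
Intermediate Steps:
$k = -20$ ($k = 2 \left(8 \cdot 0 - 10\right) = 2 \left(0 - 10\right) = 2 \left(-10\right) = -20$)
$\left(k + \left(\frac{94}{58} + \frac{251}{-222}\right)\right)^{2} = \left(-20 + \left(\frac{94}{58} + \frac{251}{-222}\right)\right)^{2} = \left(-20 + \left(94 \cdot \frac{1}{58} + 251 \left(- \frac{1}{222}\right)\right)\right)^{2} = \left(-20 + \left(\frac{47}{29} - \frac{251}{222}\right)\right)^{2} = \left(-20 + \frac{3155}{6438}\right)^{2} = \left(- \frac{125605}{6438}\right)^{2} = \frac{15776616025}{41447844}$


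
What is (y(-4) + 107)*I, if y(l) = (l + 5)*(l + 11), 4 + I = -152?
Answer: -17784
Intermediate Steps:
I = -156 (I = -4 - 152 = -156)
y(l) = (5 + l)*(11 + l)
(y(-4) + 107)*I = ((55 + (-4)² + 16*(-4)) + 107)*(-156) = ((55 + 16 - 64) + 107)*(-156) = (7 + 107)*(-156) = 114*(-156) = -17784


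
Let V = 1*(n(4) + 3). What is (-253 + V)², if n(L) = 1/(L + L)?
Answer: 3996001/64 ≈ 62438.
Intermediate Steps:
n(L) = 1/(2*L)
V = 25/8 (V = 1*((½)/4 + 3) = 1*((½)*(¼) + 3) = 1*(⅛ + 3) = 1*(25/8) = 25/8 ≈ 3.1250)
(-253 + V)² = (-253 + 25/8)² = (-1999/8)² = 3996001/64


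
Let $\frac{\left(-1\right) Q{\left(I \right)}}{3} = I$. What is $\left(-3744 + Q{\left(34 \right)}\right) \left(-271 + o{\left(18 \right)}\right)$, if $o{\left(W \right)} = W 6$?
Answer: $626898$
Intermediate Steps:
$o{\left(W \right)} = 6 W$
$Q{\left(I \right)} = - 3 I$
$\left(-3744 + Q{\left(34 \right)}\right) \left(-271 + o{\left(18 \right)}\right) = \left(-3744 - 102\right) \left(-271 + 6 \cdot 18\right) = \left(-3744 - 102\right) \left(-271 + 108\right) = \left(-3846\right) \left(-163\right) = 626898$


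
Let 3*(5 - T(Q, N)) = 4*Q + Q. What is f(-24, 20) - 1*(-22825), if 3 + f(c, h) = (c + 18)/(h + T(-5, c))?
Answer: 1141091/50 ≈ 22822.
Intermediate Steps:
T(Q, N) = 5 - 5*Q/3 (T(Q, N) = 5 - (4*Q + Q)/3 = 5 - 5*Q/3)
f(c, h) = -3 + (18 + c)/(40/3 + h) (f(c, h) = -3 + (c + 18)/(h + (5 - 5/3*(-5))) = -3 + (18 + c)/(h + (5 + 25/3)) = -3 + (18 + c)/(h + 40/3) = -3 + (18 + c)/(40/3 + h))
f(-24, 20) - 1*(-22825) = 3*(-22 - 24 - 3*20)/(40 + 3*20) - 1*(-22825) = 3*(-22 - 24 - 60)/(40 + 60) + 22825 = 3*(-106)/100 + 22825 = 3*(1/100)*(-106) + 22825 = -159/50 + 22825 = 1141091/50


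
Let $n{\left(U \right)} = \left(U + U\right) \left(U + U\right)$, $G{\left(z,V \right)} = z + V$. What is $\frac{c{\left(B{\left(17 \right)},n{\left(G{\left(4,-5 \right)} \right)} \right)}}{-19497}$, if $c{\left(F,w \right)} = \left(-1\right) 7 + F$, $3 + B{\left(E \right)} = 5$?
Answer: $\frac{5}{19497} \approx 0.00025645$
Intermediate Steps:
$G{\left(z,V \right)} = V + z$
$n{\left(U \right)} = 4 U^{2}$ ($n{\left(U \right)} = 2 U 2 U = 4 U^{2}$)
$B{\left(E \right)} = 2$ ($B{\left(E \right)} = -3 + 5 = 2$)
$c{\left(F,w \right)} = -7 + F$
$\frac{c{\left(B{\left(17 \right)},n{\left(G{\left(4,-5 \right)} \right)} \right)}}{-19497} = \frac{-7 + 2}{-19497} = \left(-5\right) \left(- \frac{1}{19497}\right) = \frac{5}{19497}$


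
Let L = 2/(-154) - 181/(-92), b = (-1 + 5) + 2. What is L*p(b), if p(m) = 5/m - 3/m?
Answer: 4615/7084 ≈ 0.65147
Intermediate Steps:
b = 6 (b = 4 + 2 = 6)
L = 13845/7084 (L = 2*(-1/154) - 181*(-1/92) = -1/77 + 181/92 = 13845/7084 ≈ 1.9544)
p(m) = 2/m
L*p(b) = 13845*(2/6)/7084 = 13845*(2*(⅙))/7084 = (13845/7084)*(⅓) = 4615/7084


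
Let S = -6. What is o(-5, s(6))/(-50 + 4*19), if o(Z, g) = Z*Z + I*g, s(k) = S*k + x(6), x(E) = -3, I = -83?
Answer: 1631/13 ≈ 125.46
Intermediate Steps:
s(k) = -3 - 6*k (s(k) = -6*k - 3 = -3 - 6*k)
o(Z, g) = Z² - 83*g (o(Z, g) = Z*Z - 83*g = Z² - 83*g)
o(-5, s(6))/(-50 + 4*19) = ((-5)² - 83*(-3 - 6*6))/(-50 + 4*19) = (25 - 83*(-3 - 36))/(-50 + 76) = (25 - 83*(-39))/26 = (25 + 3237)*(1/26) = 3262*(1/26) = 1631/13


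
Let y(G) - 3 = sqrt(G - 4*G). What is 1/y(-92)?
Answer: -1/89 + 2*sqrt(69)/267 ≈ 0.050986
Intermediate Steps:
y(G) = 3 + sqrt(3)*sqrt(-G) (y(G) = 3 + sqrt(G - 4*G) = 3 + sqrt(-3*G) = 3 + sqrt(3)*sqrt(-G))
1/y(-92) = 1/(3 + sqrt(3)*sqrt(-1*(-92))) = 1/(3 + sqrt(3)*sqrt(92)) = 1/(3 + sqrt(3)*(2*sqrt(23))) = 1/(3 + 2*sqrt(69))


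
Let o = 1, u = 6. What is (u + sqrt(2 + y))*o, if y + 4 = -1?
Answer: 6 + I*sqrt(3) ≈ 6.0 + 1.732*I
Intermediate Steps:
y = -5 (y = -4 - 1 = -5)
(u + sqrt(2 + y))*o = (6 + sqrt(2 - 5))*1 = (6 + sqrt(-3))*1 = (6 + I*sqrt(3))*1 = 6 + I*sqrt(3)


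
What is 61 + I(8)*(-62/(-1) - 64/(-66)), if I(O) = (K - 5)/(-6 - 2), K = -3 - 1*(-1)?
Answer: 15325/132 ≈ 116.10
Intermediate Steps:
K = -2 (K = -3 + 1 = -2)
I(O) = 7/8 (I(O) = (-2 - 5)/(-6 - 2) = -7/(-8) = -7*(-⅛) = 7/8)
61 + I(8)*(-62/(-1) - 64/(-66)) = 61 + 7*(-62/(-1) - 64/(-66))/8 = 61 + 7*(-62*(-1) - 64*(-1/66))/8 = 61 + 7*(62 + 32/33)/8 = 61 + (7/8)*(2078/33) = 61 + 7273/132 = 15325/132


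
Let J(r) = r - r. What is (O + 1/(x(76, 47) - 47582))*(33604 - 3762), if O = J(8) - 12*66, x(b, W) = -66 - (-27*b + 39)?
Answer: -1078577048482/45635 ≈ -2.3635e+7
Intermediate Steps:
J(r) = 0
x(b, W) = -105 + 27*b (x(b, W) = -66 - (39 - 27*b) = -66 + (-39 + 27*b) = -105 + 27*b)
O = -792 (O = 0 - 12*66 = 0 - 792 = -792)
(O + 1/(x(76, 47) - 47582))*(33604 - 3762) = (-792 + 1/((-105 + 27*76) - 47582))*(33604 - 3762) = (-792 + 1/((-105 + 2052) - 47582))*29842 = (-792 + 1/(1947 - 47582))*29842 = (-792 + 1/(-45635))*29842 = (-792 - 1/45635)*29842 = -36142921/45635*29842 = -1078577048482/45635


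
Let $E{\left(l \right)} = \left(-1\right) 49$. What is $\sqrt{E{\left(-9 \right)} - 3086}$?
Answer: $i \sqrt{3135} \approx 55.991 i$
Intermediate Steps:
$E{\left(l \right)} = -49$
$\sqrt{E{\left(-9 \right)} - 3086} = \sqrt{-49 - 3086} = \sqrt{-3135} = i \sqrt{3135}$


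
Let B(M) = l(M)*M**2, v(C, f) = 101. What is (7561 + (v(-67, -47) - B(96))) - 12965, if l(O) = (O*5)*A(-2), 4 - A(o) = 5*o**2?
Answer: 70773577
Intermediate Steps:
A(o) = 4 - 5*o**2
l(O) = -80*O (l(O) = (O*5)*(4 - 5*(-2)**2) = (5*O)*(4 - 5*4) = (5*O)*(4 - 20) = (5*O)*(-16) = -80*O)
B(M) = -80*M**3 (B(M) = (-80*M)*M**2 = -80*M**3)
(7561 + (v(-67, -47) - B(96))) - 12965 = (7561 + (101 - (-80)*96**3)) - 12965 = (7561 + (101 - (-80)*884736)) - 12965 = (7561 + (101 - 1*(-70778880))) - 12965 = (7561 + (101 + 70778880)) - 12965 = (7561 + 70778981) - 12965 = 70786542 - 12965 = 70773577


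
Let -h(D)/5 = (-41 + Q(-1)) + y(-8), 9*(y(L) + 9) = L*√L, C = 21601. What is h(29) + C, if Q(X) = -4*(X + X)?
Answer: 21811 + 80*I*√2/9 ≈ 21811.0 + 12.571*I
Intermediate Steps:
y(L) = -9 + L^(3/2)/9 (y(L) = -9 + (L*√L)/9 = -9 + L^(3/2)/9)
Q(X) = -8*X
h(D) = 210 + 80*I*√2/9 (h(D) = -5*((-41 - 8*(-1)) + (-9 + (-8)^(3/2)/9)) = -5*((-41 + 8) + (-9 + (-16*I*√2)/9)) = -5*(-33 + (-9 - 16*I*√2/9)) = -5*(-42 - 16*I*√2/9) = 210 + 80*I*√2/9)
h(29) + C = (210 + 80*I*√2/9) + 21601 = 21811 + 80*I*√2/9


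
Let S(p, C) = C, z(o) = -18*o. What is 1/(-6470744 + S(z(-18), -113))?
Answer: -1/6470857 ≈ -1.5454e-7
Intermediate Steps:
1/(-6470744 + S(z(-18), -113)) = 1/(-6470744 - 113) = 1/(-6470857) = -1/6470857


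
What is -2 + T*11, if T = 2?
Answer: 20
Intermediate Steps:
-2 + T*11 = -2 + 2*11 = -2 + 22 = 20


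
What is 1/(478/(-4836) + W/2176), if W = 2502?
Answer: 1315392/1382443 ≈ 0.95150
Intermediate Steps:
1/(478/(-4836) + W/2176) = 1/(478/(-4836) + 2502/2176) = 1/(478*(-1/4836) + 2502*(1/2176)) = 1/(-239/2418 + 1251/1088) = 1/(1382443/1315392) = 1315392/1382443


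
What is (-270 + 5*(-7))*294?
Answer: -89670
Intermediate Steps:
(-270 + 5*(-7))*294 = (-270 - 35)*294 = -305*294 = -89670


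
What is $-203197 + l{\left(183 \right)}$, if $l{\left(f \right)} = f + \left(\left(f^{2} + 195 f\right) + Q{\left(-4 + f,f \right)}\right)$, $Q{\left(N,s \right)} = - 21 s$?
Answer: $-137683$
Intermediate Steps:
$l{\left(f \right)} = f^{2} + 175 f$ ($l{\left(f \right)} = f - \left(- f^{2} - 174 f\right) = f + \left(f^{2} + 174 f\right) = f^{2} + 175 f$)
$-203197 + l{\left(183 \right)} = -203197 + 183 \left(175 + 183\right) = -203197 + 183 \cdot 358 = -203197 + 65514 = -137683$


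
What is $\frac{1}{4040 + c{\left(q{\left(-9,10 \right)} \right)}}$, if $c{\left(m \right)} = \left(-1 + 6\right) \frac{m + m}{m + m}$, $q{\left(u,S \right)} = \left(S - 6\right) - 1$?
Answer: $\frac{1}{4045} \approx 0.00024722$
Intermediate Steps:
$q{\left(u,S \right)} = -7 + S$ ($q{\left(u,S \right)} = \left(S - 6\right) - 1 = \left(-6 + S\right) - 1 = -7 + S$)
$c{\left(m \right)} = 5$ ($c{\left(m \right)} = 5 \frac{2 m}{2 m} = 5 \cdot 2 m \frac{1}{2 m} = 5 \cdot 1 = 5$)
$\frac{1}{4040 + c{\left(q{\left(-9,10 \right)} \right)}} = \frac{1}{4040 + 5} = \frac{1}{4045}$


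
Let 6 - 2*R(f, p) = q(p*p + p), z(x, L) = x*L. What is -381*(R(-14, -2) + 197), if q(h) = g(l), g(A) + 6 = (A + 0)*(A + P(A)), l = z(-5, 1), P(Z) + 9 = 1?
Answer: -129921/2 ≈ -64961.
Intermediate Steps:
P(Z) = -8 (P(Z) = -9 + 1 = -8)
z(x, L) = L*x
l = -5 (l = 1*(-5) = -5)
g(A) = -6 + A*(-8 + A) (g(A) = -6 + (A + 0)*(A - 8) = -6 + A*(-8 + A))
q(h) = 59 (q(h) = -6 + (-5)² - 8*(-5) = -6 + 25 + 40 = 59)
R(f, p) = -53/2 (R(f, p) = 3 - ½*59 = 3 - 59/2 = -53/2)
-381*(R(-14, -2) + 197) = -381*(-53/2 + 197) = -381*341/2 = -129921/2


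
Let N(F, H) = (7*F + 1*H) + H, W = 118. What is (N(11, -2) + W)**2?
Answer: 36481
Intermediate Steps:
N(F, H) = 2*H + 7*F (N(F, H) = (7*F + H) + H = (H + 7*F) + H = 2*H + 7*F)
(N(11, -2) + W)**2 = ((2*(-2) + 7*11) + 118)**2 = ((-4 + 77) + 118)**2 = (73 + 118)**2 = 191**2 = 36481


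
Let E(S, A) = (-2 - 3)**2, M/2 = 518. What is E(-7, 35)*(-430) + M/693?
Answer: -1064102/99 ≈ -10749.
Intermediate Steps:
M = 1036 (M = 2*518 = 1036)
E(S, A) = 25 (E(S, A) = (-5)**2 = 25)
E(-7, 35)*(-430) + M/693 = 25*(-430) + 1036/693 = -10750 + 1036*(1/693) = -10750 + 148/99 = -1064102/99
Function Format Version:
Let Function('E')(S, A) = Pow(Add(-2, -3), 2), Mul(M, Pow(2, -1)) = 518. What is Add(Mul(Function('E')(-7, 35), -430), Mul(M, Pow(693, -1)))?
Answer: Rational(-1064102, 99) ≈ -10749.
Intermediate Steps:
M = 1036 (M = Mul(2, 518) = 1036)
Function('E')(S, A) = 25 (Function('E')(S, A) = Pow(-5, 2) = 25)
Add(Mul(Function('E')(-7, 35), -430), Mul(M, Pow(693, -1))) = Add(Mul(25, -430), Mul(1036, Pow(693, -1))) = Add(-10750, Mul(1036, Rational(1, 693))) = Add(-10750, Rational(148, 99)) = Rational(-1064102, 99)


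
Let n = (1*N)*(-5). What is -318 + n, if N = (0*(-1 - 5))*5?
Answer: -318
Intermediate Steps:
N = 0 (N = (0*(-6))*5 = 0*5 = 0)
n = 0 (n = (1*0)*(-5) = 0*(-5) = 0)
-318 + n = -318 + 0 = -318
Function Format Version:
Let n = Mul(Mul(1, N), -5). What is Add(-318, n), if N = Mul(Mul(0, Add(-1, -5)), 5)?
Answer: -318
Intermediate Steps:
N = 0 (N = Mul(Mul(0, -6), 5) = Mul(0, 5) = 0)
n = 0 (n = Mul(Mul(1, 0), -5) = Mul(0, -5) = 0)
Add(-318, n) = Add(-318, 0) = -318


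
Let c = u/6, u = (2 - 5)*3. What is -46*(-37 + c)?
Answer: 1771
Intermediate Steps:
u = -9 (u = -3*3 = -9)
c = -3/2 (c = -9/6 = -9*1/6 = -3/2 ≈ -1.5000)
-46*(-37 + c) = -46*(-37 - 3/2) = -46*(-77/2) = 1771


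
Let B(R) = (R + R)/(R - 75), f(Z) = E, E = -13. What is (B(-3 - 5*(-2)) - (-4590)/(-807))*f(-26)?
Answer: 700739/9146 ≈ 76.617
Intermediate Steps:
f(Z) = -13
B(R) = 2*R/(-75 + R) (B(R) = (2*R)/(-75 + R) = 2*R/(-75 + R))
(B(-3 - 5*(-2)) - (-4590)/(-807))*f(-26) = (2*(-3 - 5*(-2))/(-75 + (-3 - 5*(-2))) - (-4590)/(-807))*(-13) = (2*(-3 + 10)/(-75 + (-3 + 10)) - (-4590)*(-1)/807)*(-13) = (2*7/(-75 + 7) - 1*1530/269)*(-13) = (2*7/(-68) - 1530/269)*(-13) = (2*7*(-1/68) - 1530/269)*(-13) = (-7/34 - 1530/269)*(-13) = -53903/9146*(-13) = 700739/9146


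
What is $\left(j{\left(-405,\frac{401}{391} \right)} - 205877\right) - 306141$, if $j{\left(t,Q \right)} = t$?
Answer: $-512423$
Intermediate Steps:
$\left(j{\left(-405,\frac{401}{391} \right)} - 205877\right) - 306141 = \left(-405 - 205877\right) - 306141 = -206282 - 306141 = -512423$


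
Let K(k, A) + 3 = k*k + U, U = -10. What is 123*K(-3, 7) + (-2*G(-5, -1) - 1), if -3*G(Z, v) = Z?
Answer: -1489/3 ≈ -496.33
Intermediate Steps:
K(k, A) = -13 + k² (K(k, A) = -3 + (k*k - 10) = -3 + (k² - 10) = -3 + (-10 + k²) = -13 + k²)
G(Z, v) = -Z/3
123*K(-3, 7) + (-2*G(-5, -1) - 1) = 123*(-13 + (-3)²) + (-(-2)*(-5)/3 - 1) = 123*(-13 + 9) + (-2*5/3 - 1) = 123*(-4) + (-10/3 - 1) = -492 - 13/3 = -1489/3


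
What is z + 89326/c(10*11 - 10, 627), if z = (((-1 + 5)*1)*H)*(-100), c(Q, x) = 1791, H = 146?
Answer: -104505074/1791 ≈ -58350.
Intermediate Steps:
z = -58400 (z = (((-1 + 5)*1)*146)*(-100) = ((4*1)*146)*(-100) = (4*146)*(-100) = 584*(-100) = -58400)
z + 89326/c(10*11 - 10, 627) = -58400 + 89326/1791 = -104505074/1791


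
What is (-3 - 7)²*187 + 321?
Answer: 19021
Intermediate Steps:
(-3 - 7)²*187 + 321 = (-10)²*187 + 321 = 100*187 + 321 = 18700 + 321 = 19021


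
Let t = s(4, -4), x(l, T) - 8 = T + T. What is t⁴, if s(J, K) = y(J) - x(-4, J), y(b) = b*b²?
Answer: 5308416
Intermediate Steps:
x(l, T) = 8 + 2*T (x(l, T) = 8 + (T + T) = 8 + 2*T)
y(b) = b³
s(J, K) = -8 + J³ - 2*J (s(J, K) = J³ - (8 + 2*J) = J³ + (-8 - 2*J) = -8 + J³ - 2*J)
t = 48 (t = -8 + 4³ - 2*4 = -8 + 64 - 8 = 48)
t⁴ = 48⁴ = 5308416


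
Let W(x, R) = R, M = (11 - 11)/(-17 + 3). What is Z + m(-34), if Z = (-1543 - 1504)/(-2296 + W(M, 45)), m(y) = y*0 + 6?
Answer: 16553/2251 ≈ 7.3536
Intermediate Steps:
m(y) = 6 (m(y) = 0 + 6 = 6)
M = 0 (M = 0/(-14) = 0*(-1/14) = 0)
Z = 3047/2251 (Z = (-1543 - 1504)/(-2296 + 45) = -3047/(-2251) = -3047*(-1/2251) = 3047/2251 ≈ 1.3536)
Z + m(-34) = 3047/2251 + 6 = 16553/2251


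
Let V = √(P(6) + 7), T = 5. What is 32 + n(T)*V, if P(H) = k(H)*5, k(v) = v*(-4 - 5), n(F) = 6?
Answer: 32 + 6*I*√263 ≈ 32.0 + 97.304*I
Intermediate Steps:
k(v) = -9*v (k(v) = v*(-9) = -9*v)
P(H) = -45*H (P(H) = -9*H*5 = -45*H)
V = I*√263 (V = √(-45*6 + 7) = √(-270 + 7) = √(-263) = I*√263 ≈ 16.217*I)
32 + n(T)*V = 32 + 6*(I*√263) = 32 + 6*I*√263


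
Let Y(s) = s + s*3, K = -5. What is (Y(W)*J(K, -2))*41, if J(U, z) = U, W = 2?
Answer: -1640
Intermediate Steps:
Y(s) = 4*s (Y(s) = s + 3*s = 4*s)
(Y(W)*J(K, -2))*41 = ((4*2)*(-5))*41 = (8*(-5))*41 = -40*41 = -1640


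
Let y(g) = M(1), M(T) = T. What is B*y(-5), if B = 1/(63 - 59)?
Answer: ¼ ≈ 0.25000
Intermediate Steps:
y(g) = 1
B = ¼ (B = 1/4 = ¼ ≈ 0.25000)
B*y(-5) = (¼)*1 = ¼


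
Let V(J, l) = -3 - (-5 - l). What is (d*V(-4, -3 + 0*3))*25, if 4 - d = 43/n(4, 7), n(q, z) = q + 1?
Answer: 115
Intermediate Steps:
n(q, z) = 1 + q
V(J, l) = 2 + l (V(J, l) = -3 + (5 + l) = 2 + l)
d = -23/5 (d = 4 - 43/(1 + 4) = 4 - 43/5 = -23/5 ≈ -4.6000)
(d*V(-4, -3 + 0*3))*25 = -23*(2 + (-3 + 0*3))/5*25 = -23*(2 + (-3 + 0))/5*25 = -23*(2 - 3)/5*25 = -23/5*(-1)*25 = (23/5)*25 = 115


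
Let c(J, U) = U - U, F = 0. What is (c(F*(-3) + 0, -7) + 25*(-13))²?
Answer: 105625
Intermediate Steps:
c(J, U) = 0
(c(F*(-3) + 0, -7) + 25*(-13))² = (0 + 25*(-13))² = (0 - 325)² = (-325)² = 105625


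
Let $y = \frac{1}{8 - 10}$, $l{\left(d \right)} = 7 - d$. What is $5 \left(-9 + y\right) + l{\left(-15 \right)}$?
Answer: $- \frac{51}{2} \approx -25.5$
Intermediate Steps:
$y = - \frac{1}{2}$ ($y = \frac{1}{-2} = - \frac{1}{2} \approx -0.5$)
$5 \left(-9 + y\right) + l{\left(-15 \right)} = 5 \left(-9 - \frac{1}{2}\right) + \left(7 - -15\right) = 5 \left(- \frac{19}{2}\right) + \left(7 + 15\right) = - \frac{95}{2} + 22 = - \frac{51}{2}$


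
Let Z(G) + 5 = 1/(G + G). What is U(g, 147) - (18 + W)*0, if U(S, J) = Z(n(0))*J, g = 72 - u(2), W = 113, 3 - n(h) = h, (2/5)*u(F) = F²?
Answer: -1421/2 ≈ -710.50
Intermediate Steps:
u(F) = 5*F²/2
n(h) = 3 - h
Z(G) = -5 + 1/(2*G) (Z(G) = -5 + 1/(G + G) = -5 + 1/(2*G))
g = 62 (g = 72 - 5*2²/2 = 72 - 5*4/2 = 72 - 1*10 = 72 - 10 = 62)
U(S, J) = -29*J/6 (U(S, J) = (-5 + 1/(2*(3 - 1*0)))*J = (-5 + 1/(2*(3 + 0)))*J = (-5 + (½)/3)*J = (-5 + (½)*(⅓))*J = (-5 + ⅙)*J = -29*J/6)
U(g, 147) - (18 + W)*0 = -29/6*147 - (18 + 113)*0 = -1421/2 - 131*0 = -1421/2 - 1*0 = -1421/2 + 0 = -1421/2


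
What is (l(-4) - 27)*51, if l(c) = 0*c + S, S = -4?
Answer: -1581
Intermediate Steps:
l(c) = -4 (l(c) = 0*c - 4 = 0 - 4 = -4)
(l(-4) - 27)*51 = (-4 - 27)*51 = -31*51 = -1581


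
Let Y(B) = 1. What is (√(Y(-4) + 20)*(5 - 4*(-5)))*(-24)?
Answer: -600*√21 ≈ -2749.5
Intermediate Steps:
(√(Y(-4) + 20)*(5 - 4*(-5)))*(-24) = (√(1 + 20)*(5 - 4*(-5)))*(-24) = (√21*(5 + 20))*(-24) = (√21*25)*(-24) = (25*√21)*(-24) = -600*√21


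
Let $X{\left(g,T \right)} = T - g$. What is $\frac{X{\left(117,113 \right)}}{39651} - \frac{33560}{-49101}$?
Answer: $\frac{443497052}{648967917} \approx 0.68339$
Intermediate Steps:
$\frac{X{\left(117,113 \right)}}{39651} - \frac{33560}{-49101} = \frac{113 - 117}{39651} - \frac{33560}{-49101} = \left(113 - 117\right) \frac{1}{39651} - - \frac{33560}{49101} = \left(-4\right) \frac{1}{39651} + \frac{33560}{49101} = - \frac{4}{39651} + \frac{33560}{49101} = \frac{443497052}{648967917}$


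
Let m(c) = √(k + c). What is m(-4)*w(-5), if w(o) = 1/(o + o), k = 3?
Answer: -I/10 ≈ -0.1*I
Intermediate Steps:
w(o) = 1/(2*o)
m(c) = √(3 + c)
m(-4)*w(-5) = √(3 - 4)*((½)/(-5)) = √(-1)*((½)*(-⅕)) = I*(-⅒) = -I/10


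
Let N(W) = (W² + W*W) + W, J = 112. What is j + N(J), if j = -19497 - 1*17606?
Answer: -11903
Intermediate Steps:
j = -37103 (j = -19497 - 17606 = -37103)
N(W) = W + 2*W² (N(W) = (W² + W²) + W = 2*W² + W = W + 2*W²)
j + N(J) = -37103 + 112*(1 + 2*112) = -37103 + 112*(1 + 224) = -37103 + 112*225 = -37103 + 25200 = -11903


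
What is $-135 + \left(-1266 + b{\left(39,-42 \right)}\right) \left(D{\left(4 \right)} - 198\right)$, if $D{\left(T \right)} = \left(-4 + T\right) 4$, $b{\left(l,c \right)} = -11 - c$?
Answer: $244395$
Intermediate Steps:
$D{\left(T \right)} = -16 + 4 T$
$-135 + \left(-1266 + b{\left(39,-42 \right)}\right) \left(D{\left(4 \right)} - 198\right) = -135 + \left(-1266 - -31\right) \left(\left(-16 + 4 \cdot 4\right) - 198\right) = -135 + \left(-1266 + \left(-11 + 42\right)\right) \left(\left(-16 + 16\right) - 198\right) = -135 + \left(-1266 + 31\right) \left(0 - 198\right) = -135 - -244530 = -135 + 244530 = 244395$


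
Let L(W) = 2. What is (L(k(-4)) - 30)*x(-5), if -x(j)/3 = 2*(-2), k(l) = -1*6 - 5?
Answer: -336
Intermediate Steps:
k(l) = -11 (k(l) = -6 - 5 = -11)
x(j) = 12 (x(j) = -6*(-2) = -3*(-4) = 12)
(L(k(-4)) - 30)*x(-5) = (2 - 30)*12 = -28*12 = -336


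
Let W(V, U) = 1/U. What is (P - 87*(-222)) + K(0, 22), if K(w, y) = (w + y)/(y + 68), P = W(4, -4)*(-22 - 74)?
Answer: 870221/45 ≈ 19338.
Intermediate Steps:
P = 24 (P = (-22 - 74)/(-4) = -¼*(-96) = 24)
K(w, y) = (w + y)/(68 + y)
(P - 87*(-222)) + K(0, 22) = (24 - 87*(-222)) + (0 + 22)/(68 + 22) = (24 + 19314) + 22/90 = 19338 + (1/90)*22 = 19338 + 11/45 = 870221/45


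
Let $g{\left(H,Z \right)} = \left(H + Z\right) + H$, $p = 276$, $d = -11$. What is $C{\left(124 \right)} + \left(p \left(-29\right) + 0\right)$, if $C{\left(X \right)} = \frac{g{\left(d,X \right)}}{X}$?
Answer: $- \frac{496197}{62} \approx -8003.2$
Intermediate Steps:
$g{\left(H,Z \right)} = Z + 2 H$
$C{\left(X \right)} = \frac{-22 + X}{X}$ ($C{\left(X \right)} = \frac{X + 2 \left(-11\right)}{X} = \frac{X - 22}{X} = \frac{-22 + X}{X}$)
$C{\left(124 \right)} + \left(p \left(-29\right) + 0\right) = \frac{-22 + 124}{124} + \left(276 \left(-29\right) + 0\right) = \frac{1}{124} \cdot 102 + \left(-8004 + 0\right) = \frac{51}{62} - 8004 = - \frac{496197}{62}$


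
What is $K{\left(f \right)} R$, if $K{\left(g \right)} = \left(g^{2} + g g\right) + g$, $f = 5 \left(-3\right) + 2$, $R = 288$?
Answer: $93600$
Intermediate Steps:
$f = -13$ ($f = -15 + 2 = -13$)
$K{\left(g \right)} = g + 2 g^{2}$ ($K{\left(g \right)} = \left(g^{2} + g^{2}\right) + g = 2 g^{2} + g = g + 2 g^{2}$)
$K{\left(f \right)} R = - 13 \left(1 + 2 \left(-13\right)\right) 288 = - 13 \left(1 - 26\right) 288 = \left(-13\right) \left(-25\right) 288 = 325 \cdot 288 = 93600$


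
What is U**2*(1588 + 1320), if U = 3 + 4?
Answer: 142492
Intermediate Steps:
U = 7
U**2*(1588 + 1320) = 7**2*(1588 + 1320) = 49*2908 = 142492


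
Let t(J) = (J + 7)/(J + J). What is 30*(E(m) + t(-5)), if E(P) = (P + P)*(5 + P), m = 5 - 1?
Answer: 2154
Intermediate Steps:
m = 4
t(J) = (7 + J)/(2*J) (t(J) = (7 + J)/((2*J)) = (7 + J)*(1/(2*J)) = (7 + J)/(2*J))
E(P) = 2*P*(5 + P) (E(P) = (2*P)*(5 + P) = 2*P*(5 + P))
30*(E(m) + t(-5)) = 30*(2*4*(5 + 4) + (½)*(7 - 5)/(-5)) = 30*(2*4*9 + (½)*(-⅕)*2) = 30*(72 - ⅕) = 30*(359/5) = 2154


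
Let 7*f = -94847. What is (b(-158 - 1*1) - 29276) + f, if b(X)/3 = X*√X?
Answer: -299779/7 - 477*I*√159 ≈ -42826.0 - 6014.7*I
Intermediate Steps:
f = -94847/7 (f = (⅐)*(-94847) = -94847/7 ≈ -13550.)
b(X) = 3*X^(3/2) (b(X) = 3*(X*√X) = 3*X^(3/2))
(b(-158 - 1*1) - 29276) + f = (3*(-158 - 1*1)^(3/2) - 29276) - 94847/7 = (3*(-158 - 1)^(3/2) - 29276) - 94847/7 = (3*(-159)^(3/2) - 29276) - 94847/7 = (3*(-159*I*√159) - 29276) - 94847/7 = (-477*I*√159 - 29276) - 94847/7 = (-29276 - 477*I*√159) - 94847/7 = -299779/7 - 477*I*√159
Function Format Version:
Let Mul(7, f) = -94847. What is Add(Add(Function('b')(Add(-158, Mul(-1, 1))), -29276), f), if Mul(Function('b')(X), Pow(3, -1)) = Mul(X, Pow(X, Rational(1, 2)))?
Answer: Add(Rational(-299779, 7), Mul(-477, I, Pow(159, Rational(1, 2)))) ≈ Add(-42826., Mul(-6014.7, I))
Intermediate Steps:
f = Rational(-94847, 7) (f = Mul(Rational(1, 7), -94847) = Rational(-94847, 7) ≈ -13550.)
Function('b')(X) = Mul(3, Pow(X, Rational(3, 2))) (Function('b')(X) = Mul(3, Mul(X, Pow(X, Rational(1, 2)))) = Mul(3, Pow(X, Rational(3, 2))))
Add(Add(Function('b')(Add(-158, Mul(-1, 1))), -29276), f) = Add(Add(Mul(3, Pow(Add(-158, Mul(-1, 1)), Rational(3, 2))), -29276), Rational(-94847, 7)) = Add(Add(Mul(3, Pow(Add(-158, -1), Rational(3, 2))), -29276), Rational(-94847, 7)) = Add(Add(Mul(3, Pow(-159, Rational(3, 2))), -29276), Rational(-94847, 7)) = Add(Add(Mul(3, Mul(-159, I, Pow(159, Rational(1, 2)))), -29276), Rational(-94847, 7)) = Add(Add(Mul(-477, I, Pow(159, Rational(1, 2))), -29276), Rational(-94847, 7)) = Add(Add(-29276, Mul(-477, I, Pow(159, Rational(1, 2)))), Rational(-94847, 7)) = Add(Rational(-299779, 7), Mul(-477, I, Pow(159, Rational(1, 2))))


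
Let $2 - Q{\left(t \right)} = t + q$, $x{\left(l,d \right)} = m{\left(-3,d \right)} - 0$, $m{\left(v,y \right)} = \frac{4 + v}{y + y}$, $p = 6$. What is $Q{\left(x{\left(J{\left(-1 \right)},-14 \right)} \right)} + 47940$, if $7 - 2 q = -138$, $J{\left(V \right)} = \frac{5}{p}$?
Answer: $\frac{1340347}{28} \approx 47870.0$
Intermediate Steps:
$J{\left(V \right)} = \frac{5}{6}$
$m{\left(v,y \right)} = \frac{4 + v}{2 y}$
$x{\left(l,d \right)} = \frac{1}{2 d}$ ($x{\left(l,d \right)} = \frac{4 - 3}{2 d} - 0 = \frac{1}{2} \frac{1}{d} 1 + 0 = \frac{1}{2 d} + 0 = \frac{1}{2 d}$)
$q = \frac{145}{2}$ ($q = \frac{7}{2} - -69 = \frac{7}{2} + 69 = \frac{145}{2} \approx 72.5$)
$Q{\left(t \right)} = - \frac{141}{2} - t$ ($Q{\left(t \right)} = 2 - \left(t + \frac{145}{2}\right) = 2 - \left(\frac{145}{2} + t\right) = - \frac{141}{2} - t$)
$Q{\left(x{\left(J{\left(-1 \right)},-14 \right)} \right)} + 47940 = \left(- \frac{141}{2} - \frac{1}{2 \left(-14\right)}\right) + 47940 = \left(- \frac{141}{2} - \frac{1}{2} \left(- \frac{1}{14}\right)\right) + 47940 = \left(- \frac{141}{2} - - \frac{1}{28}\right) + 47940 = \left(- \frac{141}{2} + \frac{1}{28}\right) + 47940 = - \frac{1973}{28} + 47940 = \frac{1340347}{28}$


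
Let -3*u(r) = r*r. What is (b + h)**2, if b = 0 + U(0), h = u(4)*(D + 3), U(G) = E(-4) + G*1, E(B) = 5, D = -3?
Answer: 25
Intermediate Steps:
u(r) = -r**2/3 (u(r) = -r*r/3 = -r**2/3)
U(G) = 5 + G (U(G) = 5 + G*1 = 5 + G)
h = 0 (h = (-1/3*4**2)*(-3 + 3) = -1/3*16*0 = -16/3*0 = 0)
b = 5 (b = 0 + (5 + 0) = 0 + 5 = 5)
(b + h)**2 = (5 + 0)**2 = 5**2 = 25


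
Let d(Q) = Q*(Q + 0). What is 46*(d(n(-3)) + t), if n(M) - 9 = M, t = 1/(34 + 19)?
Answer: 87814/53 ≈ 1656.9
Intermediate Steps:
t = 1/53 ≈ 0.018868
n(M) = 9 + M
d(Q) = Q**2 (d(Q) = Q*Q = Q**2)
46*(d(n(-3)) + t) = 46*((9 - 3)**2 + 1/53) = 46*(6**2 + 1/53) = 46*(36 + 1/53) = 46*(1909/53) = 87814/53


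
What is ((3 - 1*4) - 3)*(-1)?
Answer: 4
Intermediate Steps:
((3 - 1*4) - 3)*(-1) = ((3 - 4) - 3)*(-1) = (-1 - 3)*(-1) = -4*(-1) = 4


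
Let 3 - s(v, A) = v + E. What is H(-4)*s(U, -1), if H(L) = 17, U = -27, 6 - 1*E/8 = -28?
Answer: -4114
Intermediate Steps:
E = 272 (E = 48 - 8*(-28) = 48 + 224 = 272)
s(v, A) = -269 - v (s(v, A) = 3 - (v + 272) = 3 - (272 + v) = 3 + (-272 - v) = -269 - v)
H(-4)*s(U, -1) = 17*(-269 - 1*(-27)) = 17*(-269 + 27) = 17*(-242) = -4114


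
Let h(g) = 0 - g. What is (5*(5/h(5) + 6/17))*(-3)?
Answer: 165/17 ≈ 9.7059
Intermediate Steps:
h(g) = -g
(5*(5/h(5) + 6/17))*(-3) = (5*(5/((-1*5)) + 6/17))*(-3) = (5*(5/(-5) + 6*(1/17)))*(-3) = (5*(5*(-⅕) + 6/17))*(-3) = (5*(-1 + 6/17))*(-3) = (5*(-11/17))*(-3) = -55/17*(-3) = 165/17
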